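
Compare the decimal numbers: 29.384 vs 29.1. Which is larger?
29.384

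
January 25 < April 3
True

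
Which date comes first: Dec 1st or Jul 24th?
Jul 24th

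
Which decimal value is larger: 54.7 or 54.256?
54.7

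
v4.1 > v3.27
True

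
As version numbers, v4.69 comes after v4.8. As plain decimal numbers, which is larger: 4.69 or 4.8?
4.8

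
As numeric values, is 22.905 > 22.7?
True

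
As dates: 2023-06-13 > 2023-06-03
True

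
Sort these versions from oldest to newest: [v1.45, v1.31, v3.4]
[v1.31, v1.45, v3.4]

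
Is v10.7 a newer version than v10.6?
Yes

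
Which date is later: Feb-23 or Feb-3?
Feb-23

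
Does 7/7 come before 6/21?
No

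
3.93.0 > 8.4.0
False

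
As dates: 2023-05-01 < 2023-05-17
True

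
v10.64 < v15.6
True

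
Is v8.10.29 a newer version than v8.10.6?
Yes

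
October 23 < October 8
False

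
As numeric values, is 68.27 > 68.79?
False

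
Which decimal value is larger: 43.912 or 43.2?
43.912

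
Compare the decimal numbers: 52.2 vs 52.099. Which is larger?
52.2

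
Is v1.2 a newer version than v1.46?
No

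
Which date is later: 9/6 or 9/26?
9/26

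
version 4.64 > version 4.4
True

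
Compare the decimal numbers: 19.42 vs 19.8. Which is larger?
19.8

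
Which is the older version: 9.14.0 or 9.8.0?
9.8.0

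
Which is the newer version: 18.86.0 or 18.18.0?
18.86.0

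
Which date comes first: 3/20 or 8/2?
3/20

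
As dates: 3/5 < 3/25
True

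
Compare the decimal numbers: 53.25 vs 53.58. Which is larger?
53.58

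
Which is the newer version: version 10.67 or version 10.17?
version 10.67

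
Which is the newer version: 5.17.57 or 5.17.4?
5.17.57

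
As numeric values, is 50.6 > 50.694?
False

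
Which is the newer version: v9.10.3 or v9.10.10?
v9.10.10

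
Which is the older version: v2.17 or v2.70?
v2.17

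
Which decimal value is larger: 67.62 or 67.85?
67.85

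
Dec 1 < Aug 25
False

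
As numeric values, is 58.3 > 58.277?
True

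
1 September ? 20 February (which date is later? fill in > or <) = >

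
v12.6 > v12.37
False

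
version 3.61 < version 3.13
False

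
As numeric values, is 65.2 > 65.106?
True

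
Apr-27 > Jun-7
False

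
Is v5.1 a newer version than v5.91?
No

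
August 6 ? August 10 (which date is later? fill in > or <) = <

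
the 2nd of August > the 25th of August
False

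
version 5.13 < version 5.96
True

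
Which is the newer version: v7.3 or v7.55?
v7.55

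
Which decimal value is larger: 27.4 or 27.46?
27.46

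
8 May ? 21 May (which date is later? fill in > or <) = <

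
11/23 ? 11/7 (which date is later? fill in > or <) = >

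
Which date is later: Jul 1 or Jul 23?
Jul 23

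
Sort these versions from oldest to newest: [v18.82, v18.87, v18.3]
[v18.3, v18.82, v18.87]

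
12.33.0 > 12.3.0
True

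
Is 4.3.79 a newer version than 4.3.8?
Yes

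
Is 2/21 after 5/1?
No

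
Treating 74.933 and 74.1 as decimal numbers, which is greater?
74.933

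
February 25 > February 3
True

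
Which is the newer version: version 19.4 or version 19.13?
version 19.13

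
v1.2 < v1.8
True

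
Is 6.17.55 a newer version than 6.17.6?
Yes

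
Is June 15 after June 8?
Yes. Day 15 comes after day 8 in June — this is a date comparison, not a decimal one (the decimal 6.15 would be smaller than 6.8).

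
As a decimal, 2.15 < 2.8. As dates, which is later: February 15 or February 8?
February 15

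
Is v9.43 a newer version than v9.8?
Yes. Version numbers are compared segment by segment as integers, not as decimals: minor version 43 > 8, so v9.43 > v9.8 (even though the decimal 9.43 < 9.8).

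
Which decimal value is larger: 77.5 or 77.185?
77.5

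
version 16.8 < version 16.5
False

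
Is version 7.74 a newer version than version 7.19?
Yes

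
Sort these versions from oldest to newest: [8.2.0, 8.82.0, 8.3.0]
[8.2.0, 8.3.0, 8.82.0]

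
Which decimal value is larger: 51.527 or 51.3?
51.527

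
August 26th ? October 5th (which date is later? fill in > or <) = <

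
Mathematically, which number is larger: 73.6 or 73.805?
73.805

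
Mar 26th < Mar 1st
False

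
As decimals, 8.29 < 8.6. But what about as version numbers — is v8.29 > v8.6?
True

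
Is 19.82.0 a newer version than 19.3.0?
Yes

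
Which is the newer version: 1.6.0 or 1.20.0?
1.20.0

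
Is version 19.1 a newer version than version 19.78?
No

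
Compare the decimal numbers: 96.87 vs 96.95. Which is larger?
96.95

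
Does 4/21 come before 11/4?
Yes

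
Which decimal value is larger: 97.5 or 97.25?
97.5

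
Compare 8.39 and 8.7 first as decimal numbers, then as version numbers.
As decimals: 8.39 < 8.7. As versions: v8.39 > v8.7 (minor version 39 > 7).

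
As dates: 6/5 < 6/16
True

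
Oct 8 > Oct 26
False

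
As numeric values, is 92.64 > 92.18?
True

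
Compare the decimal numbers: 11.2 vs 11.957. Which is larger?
11.957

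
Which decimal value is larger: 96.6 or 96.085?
96.6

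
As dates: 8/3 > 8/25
False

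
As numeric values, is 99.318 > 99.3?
True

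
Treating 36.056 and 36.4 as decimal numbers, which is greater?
36.4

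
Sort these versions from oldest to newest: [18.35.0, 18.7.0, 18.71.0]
[18.7.0, 18.35.0, 18.71.0]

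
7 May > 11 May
False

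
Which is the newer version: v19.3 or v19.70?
v19.70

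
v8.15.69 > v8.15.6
True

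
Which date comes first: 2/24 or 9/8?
2/24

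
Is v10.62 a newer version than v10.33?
Yes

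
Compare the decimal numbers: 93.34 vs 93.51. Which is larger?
93.51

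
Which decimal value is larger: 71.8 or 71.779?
71.8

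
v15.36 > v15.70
False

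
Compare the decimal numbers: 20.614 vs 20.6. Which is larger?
20.614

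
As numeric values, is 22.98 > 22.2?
True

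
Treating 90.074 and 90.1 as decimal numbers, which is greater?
90.1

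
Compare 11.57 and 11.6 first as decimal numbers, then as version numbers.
As decimals: 11.57 < 11.6. As versions: v11.57 > v11.6 (minor version 57 > 6).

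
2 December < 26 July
False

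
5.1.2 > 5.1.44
False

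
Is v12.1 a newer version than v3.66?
Yes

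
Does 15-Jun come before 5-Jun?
No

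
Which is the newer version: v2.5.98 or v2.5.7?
v2.5.98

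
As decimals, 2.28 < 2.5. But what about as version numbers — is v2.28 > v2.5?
True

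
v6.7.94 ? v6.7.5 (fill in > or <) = >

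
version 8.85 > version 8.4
True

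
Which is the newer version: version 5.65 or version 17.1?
version 17.1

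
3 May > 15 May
False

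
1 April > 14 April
False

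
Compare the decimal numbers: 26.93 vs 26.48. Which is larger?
26.93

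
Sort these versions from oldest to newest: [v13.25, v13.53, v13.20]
[v13.20, v13.25, v13.53]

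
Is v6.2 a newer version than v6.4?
No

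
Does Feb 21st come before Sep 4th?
Yes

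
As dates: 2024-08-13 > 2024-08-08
True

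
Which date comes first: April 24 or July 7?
April 24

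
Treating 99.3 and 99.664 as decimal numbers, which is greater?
99.664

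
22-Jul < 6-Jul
False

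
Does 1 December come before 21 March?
No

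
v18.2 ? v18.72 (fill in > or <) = <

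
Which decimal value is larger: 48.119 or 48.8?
48.8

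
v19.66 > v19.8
True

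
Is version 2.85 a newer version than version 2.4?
Yes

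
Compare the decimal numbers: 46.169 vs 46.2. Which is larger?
46.2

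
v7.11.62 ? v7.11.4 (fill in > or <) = >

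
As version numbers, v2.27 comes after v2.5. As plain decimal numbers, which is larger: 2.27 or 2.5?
2.5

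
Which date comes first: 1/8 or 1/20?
1/8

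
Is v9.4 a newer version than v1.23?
Yes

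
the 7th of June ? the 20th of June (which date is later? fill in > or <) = <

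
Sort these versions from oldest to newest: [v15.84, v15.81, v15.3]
[v15.3, v15.81, v15.84]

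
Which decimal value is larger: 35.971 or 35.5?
35.971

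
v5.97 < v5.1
False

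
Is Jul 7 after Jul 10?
No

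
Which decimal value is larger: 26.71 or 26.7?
26.71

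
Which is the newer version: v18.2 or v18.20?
v18.20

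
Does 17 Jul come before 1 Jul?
No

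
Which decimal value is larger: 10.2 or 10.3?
10.3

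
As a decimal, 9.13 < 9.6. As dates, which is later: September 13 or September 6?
September 13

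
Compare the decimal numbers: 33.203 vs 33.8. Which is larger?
33.8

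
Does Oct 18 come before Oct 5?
No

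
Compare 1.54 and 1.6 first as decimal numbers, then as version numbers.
As decimals: 1.54 < 1.6. As versions: v1.54 > v1.6 (minor version 54 > 6).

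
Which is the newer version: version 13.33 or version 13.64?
version 13.64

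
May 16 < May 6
False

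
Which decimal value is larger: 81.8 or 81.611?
81.8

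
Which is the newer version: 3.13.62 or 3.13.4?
3.13.62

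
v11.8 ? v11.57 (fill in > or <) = <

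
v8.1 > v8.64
False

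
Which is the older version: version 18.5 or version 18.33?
version 18.5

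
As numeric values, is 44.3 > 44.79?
False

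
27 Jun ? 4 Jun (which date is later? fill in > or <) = >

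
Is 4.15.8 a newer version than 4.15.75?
No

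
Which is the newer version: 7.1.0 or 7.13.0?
7.13.0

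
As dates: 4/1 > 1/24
True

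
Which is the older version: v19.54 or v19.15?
v19.15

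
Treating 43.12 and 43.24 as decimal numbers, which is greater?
43.24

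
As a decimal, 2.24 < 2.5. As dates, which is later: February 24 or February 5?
February 24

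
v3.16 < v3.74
True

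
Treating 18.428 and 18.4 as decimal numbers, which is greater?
18.428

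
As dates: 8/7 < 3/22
False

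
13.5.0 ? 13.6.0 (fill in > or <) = <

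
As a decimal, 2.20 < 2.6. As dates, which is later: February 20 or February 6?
February 20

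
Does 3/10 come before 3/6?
No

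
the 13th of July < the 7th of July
False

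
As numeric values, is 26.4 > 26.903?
False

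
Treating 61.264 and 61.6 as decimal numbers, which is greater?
61.6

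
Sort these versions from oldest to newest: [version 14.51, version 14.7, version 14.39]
[version 14.7, version 14.39, version 14.51]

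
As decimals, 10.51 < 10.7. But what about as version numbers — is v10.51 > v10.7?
True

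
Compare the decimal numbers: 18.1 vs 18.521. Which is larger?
18.521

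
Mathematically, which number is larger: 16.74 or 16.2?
16.74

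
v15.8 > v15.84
False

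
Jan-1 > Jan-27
False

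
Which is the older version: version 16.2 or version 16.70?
version 16.2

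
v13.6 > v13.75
False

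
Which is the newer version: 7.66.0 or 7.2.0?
7.66.0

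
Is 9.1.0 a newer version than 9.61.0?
No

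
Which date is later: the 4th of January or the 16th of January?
the 16th of January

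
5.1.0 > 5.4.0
False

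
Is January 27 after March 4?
No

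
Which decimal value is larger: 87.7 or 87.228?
87.7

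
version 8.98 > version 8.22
True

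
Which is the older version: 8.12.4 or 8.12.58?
8.12.4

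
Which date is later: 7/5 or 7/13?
7/13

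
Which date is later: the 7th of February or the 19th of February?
the 19th of February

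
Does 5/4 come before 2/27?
No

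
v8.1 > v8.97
False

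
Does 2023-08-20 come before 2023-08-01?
No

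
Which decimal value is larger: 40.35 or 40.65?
40.65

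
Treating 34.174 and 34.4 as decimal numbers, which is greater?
34.4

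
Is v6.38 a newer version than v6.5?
Yes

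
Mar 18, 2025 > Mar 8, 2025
True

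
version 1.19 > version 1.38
False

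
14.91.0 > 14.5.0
True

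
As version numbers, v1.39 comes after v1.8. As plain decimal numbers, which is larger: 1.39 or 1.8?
1.8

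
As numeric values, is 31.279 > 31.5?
False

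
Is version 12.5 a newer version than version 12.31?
No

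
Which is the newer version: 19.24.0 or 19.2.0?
19.24.0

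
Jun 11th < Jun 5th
False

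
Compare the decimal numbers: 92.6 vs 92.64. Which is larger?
92.64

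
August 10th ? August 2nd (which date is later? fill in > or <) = >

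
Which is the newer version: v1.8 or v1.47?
v1.47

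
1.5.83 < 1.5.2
False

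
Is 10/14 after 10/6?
Yes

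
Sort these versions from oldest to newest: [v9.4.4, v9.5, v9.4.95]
[v9.4.4, v9.4.95, v9.5]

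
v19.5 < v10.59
False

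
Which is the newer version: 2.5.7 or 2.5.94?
2.5.94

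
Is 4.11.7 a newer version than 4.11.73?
No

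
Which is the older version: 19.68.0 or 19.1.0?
19.1.0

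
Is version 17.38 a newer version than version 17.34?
Yes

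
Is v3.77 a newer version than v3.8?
Yes. Version numbers are compared segment by segment as integers, not as decimals: minor version 77 > 8, so v3.77 > v3.8 (even though the decimal 3.77 < 3.8).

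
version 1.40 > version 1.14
True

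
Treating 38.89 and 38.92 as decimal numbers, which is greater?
38.92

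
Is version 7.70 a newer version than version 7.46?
Yes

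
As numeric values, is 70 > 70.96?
False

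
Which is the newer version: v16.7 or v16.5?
v16.7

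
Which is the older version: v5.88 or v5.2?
v5.2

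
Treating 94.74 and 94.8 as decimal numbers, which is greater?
94.8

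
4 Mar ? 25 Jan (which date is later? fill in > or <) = >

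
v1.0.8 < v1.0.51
True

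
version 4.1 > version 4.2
False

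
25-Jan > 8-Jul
False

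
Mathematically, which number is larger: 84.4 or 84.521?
84.521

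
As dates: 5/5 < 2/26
False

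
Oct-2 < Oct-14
True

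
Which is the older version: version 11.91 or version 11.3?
version 11.3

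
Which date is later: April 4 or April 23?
April 23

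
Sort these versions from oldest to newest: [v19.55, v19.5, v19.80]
[v19.5, v19.55, v19.80]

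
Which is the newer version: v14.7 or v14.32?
v14.32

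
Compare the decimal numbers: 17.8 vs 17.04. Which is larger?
17.8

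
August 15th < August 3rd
False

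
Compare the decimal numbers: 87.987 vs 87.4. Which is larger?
87.987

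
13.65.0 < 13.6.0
False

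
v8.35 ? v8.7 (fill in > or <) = >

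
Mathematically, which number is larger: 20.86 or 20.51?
20.86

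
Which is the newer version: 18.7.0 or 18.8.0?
18.8.0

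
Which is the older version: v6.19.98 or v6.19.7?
v6.19.7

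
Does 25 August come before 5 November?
Yes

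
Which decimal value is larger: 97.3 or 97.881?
97.881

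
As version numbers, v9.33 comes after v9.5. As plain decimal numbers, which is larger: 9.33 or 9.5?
9.5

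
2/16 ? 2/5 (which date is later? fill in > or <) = >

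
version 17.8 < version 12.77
False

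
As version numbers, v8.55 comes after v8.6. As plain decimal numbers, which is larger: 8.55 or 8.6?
8.6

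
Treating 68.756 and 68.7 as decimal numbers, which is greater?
68.756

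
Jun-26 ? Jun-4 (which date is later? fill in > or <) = >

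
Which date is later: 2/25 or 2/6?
2/25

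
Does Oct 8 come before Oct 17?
Yes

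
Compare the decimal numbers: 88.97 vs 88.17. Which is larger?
88.97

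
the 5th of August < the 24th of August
True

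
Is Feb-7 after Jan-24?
Yes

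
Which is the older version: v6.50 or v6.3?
v6.3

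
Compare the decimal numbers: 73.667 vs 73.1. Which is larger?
73.667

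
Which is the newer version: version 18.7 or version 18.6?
version 18.7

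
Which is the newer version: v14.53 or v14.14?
v14.53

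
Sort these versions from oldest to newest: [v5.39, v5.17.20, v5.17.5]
[v5.17.5, v5.17.20, v5.39]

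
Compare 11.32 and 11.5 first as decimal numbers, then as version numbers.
As decimals: 11.32 < 11.5. As versions: v11.32 > v11.5 (minor version 32 > 5).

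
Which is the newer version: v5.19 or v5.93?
v5.93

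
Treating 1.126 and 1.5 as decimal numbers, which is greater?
1.5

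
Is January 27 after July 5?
No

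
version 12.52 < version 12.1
False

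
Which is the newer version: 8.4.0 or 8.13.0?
8.13.0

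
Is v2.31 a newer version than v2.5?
Yes. Version numbers are compared segment by segment as integers, not as decimals: minor version 31 > 5, so v2.31 > v2.5 (even though the decimal 2.31 < 2.5).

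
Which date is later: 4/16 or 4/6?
4/16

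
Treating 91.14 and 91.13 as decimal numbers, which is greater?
91.14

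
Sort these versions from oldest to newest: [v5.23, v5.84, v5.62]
[v5.23, v5.62, v5.84]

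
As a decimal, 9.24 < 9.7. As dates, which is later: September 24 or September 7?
September 24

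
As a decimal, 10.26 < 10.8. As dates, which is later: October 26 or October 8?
October 26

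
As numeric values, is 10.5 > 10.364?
True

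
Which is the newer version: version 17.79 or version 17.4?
version 17.79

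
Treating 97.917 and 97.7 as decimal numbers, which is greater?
97.917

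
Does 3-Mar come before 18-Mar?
Yes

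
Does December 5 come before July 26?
No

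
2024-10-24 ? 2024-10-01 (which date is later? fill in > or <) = >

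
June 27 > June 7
True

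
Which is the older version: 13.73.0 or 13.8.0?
13.8.0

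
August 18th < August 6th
False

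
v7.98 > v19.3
False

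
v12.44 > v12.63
False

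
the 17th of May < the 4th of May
False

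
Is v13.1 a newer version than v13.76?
No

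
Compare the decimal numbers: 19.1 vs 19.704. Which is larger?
19.704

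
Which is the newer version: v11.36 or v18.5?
v18.5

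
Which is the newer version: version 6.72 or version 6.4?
version 6.72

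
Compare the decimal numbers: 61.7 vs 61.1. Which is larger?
61.7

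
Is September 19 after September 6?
Yes. Day 19 comes after day 6 in September — this is a date comparison, not a decimal one (the decimal 9.19 would be smaller than 9.6).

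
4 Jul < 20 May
False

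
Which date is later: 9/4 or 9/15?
9/15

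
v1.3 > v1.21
False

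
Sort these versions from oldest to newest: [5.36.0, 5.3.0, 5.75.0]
[5.3.0, 5.36.0, 5.75.0]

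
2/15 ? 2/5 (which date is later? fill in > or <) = >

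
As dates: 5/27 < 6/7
True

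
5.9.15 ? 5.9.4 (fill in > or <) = >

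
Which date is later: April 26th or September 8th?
September 8th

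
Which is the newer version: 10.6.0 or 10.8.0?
10.8.0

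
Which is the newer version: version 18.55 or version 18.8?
version 18.55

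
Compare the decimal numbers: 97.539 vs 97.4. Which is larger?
97.539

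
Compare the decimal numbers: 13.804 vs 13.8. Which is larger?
13.804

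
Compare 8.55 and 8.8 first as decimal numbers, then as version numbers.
As decimals: 8.55 < 8.8. As versions: v8.55 > v8.8 (minor version 55 > 8).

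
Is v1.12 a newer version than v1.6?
Yes. Version numbers are compared segment by segment as integers, not as decimals: minor version 12 > 6, so v1.12 > v1.6 (even though the decimal 1.12 < 1.6).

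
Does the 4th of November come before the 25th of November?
Yes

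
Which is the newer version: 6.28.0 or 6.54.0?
6.54.0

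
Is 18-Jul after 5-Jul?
Yes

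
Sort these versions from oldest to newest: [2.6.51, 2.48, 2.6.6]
[2.6.6, 2.6.51, 2.48]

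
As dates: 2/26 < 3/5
True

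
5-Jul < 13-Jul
True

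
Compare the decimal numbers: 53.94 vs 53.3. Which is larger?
53.94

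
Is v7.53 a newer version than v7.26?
Yes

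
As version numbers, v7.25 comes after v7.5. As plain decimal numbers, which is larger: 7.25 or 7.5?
7.5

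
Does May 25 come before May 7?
No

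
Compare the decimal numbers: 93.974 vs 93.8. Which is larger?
93.974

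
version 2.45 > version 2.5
True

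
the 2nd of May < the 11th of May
True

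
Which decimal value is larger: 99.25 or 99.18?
99.25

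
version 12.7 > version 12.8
False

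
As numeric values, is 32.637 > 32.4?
True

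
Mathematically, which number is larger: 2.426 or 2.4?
2.426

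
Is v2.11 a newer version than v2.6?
Yes. Version numbers are compared segment by segment as integers, not as decimals: minor version 11 > 6, so v2.11 > v2.6 (even though the decimal 2.11 < 2.6).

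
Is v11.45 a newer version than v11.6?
Yes. Version numbers are compared segment by segment as integers, not as decimals: minor version 45 > 6, so v11.45 > v11.6 (even though the decimal 11.45 < 11.6).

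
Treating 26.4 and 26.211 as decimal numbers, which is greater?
26.4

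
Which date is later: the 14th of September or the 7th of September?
the 14th of September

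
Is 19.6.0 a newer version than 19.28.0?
No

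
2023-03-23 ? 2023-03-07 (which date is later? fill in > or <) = >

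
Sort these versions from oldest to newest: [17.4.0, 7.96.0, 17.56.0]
[7.96.0, 17.4.0, 17.56.0]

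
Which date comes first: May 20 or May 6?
May 6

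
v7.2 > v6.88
True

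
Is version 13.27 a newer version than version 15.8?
No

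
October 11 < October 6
False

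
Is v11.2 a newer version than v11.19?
No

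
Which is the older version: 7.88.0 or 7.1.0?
7.1.0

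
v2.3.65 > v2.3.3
True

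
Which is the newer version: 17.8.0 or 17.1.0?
17.8.0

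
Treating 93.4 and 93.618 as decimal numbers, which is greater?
93.618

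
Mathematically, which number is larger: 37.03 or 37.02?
37.03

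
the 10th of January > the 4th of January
True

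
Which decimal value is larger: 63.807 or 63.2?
63.807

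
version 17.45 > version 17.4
True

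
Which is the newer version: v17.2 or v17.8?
v17.8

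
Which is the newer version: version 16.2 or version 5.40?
version 16.2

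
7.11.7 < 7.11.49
True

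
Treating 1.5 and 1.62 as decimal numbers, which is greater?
1.62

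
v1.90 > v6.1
False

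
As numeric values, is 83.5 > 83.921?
False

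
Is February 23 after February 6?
Yes. Day 23 comes after day 6 in February — this is a date comparison, not a decimal one (the decimal 2.23 would be smaller than 2.6).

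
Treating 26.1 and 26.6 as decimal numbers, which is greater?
26.6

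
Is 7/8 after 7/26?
No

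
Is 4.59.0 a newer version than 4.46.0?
Yes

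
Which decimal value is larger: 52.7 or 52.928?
52.928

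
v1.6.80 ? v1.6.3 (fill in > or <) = >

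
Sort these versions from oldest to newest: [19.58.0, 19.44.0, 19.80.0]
[19.44.0, 19.58.0, 19.80.0]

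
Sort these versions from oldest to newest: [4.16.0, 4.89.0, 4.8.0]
[4.8.0, 4.16.0, 4.89.0]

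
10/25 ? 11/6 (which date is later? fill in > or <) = <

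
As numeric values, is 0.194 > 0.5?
False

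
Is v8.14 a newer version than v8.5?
Yes. Version numbers are compared segment by segment as integers, not as decimals: minor version 14 > 5, so v8.14 > v8.5 (even though the decimal 8.14 < 8.5).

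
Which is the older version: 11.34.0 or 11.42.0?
11.34.0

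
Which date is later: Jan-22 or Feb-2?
Feb-2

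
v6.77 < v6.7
False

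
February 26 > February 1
True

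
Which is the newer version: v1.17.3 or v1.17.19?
v1.17.19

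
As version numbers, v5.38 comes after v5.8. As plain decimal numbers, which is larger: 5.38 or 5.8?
5.8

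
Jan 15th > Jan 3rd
True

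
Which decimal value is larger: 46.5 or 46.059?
46.5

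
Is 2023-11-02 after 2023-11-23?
No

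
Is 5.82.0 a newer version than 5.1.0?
Yes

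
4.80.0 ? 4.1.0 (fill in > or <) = >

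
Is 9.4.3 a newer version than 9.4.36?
No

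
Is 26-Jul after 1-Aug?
No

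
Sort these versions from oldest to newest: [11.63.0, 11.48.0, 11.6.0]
[11.6.0, 11.48.0, 11.63.0]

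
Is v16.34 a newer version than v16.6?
Yes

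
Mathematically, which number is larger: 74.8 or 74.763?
74.8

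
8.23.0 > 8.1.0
True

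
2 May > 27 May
False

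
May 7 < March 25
False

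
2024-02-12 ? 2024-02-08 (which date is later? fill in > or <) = >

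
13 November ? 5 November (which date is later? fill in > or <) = >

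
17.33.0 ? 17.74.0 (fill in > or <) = <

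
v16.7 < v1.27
False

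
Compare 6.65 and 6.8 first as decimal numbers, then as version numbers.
As decimals: 6.65 < 6.8. As versions: v6.65 > v6.8 (minor version 65 > 8).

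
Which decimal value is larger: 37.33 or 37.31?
37.33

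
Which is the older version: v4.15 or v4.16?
v4.15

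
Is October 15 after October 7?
Yes. Day 15 comes after day 7 in October — this is a date comparison, not a decimal one (the decimal 10.15 would be smaller than 10.7).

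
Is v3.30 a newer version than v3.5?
Yes. Version numbers are compared segment by segment as integers, not as decimals: minor version 30 > 5, so v3.30 > v3.5 (even though the decimal 3.30 < 3.5).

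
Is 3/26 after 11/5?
No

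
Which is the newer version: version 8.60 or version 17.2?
version 17.2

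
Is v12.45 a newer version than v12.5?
Yes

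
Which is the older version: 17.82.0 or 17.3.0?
17.3.0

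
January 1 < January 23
True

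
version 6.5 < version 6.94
True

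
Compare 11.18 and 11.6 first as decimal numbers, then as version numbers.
As decimals: 11.18 < 11.6. As versions: v11.18 > v11.6 (minor version 18 > 6).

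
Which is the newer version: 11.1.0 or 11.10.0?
11.10.0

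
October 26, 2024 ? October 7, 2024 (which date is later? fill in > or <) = >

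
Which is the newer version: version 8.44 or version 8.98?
version 8.98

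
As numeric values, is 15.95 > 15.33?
True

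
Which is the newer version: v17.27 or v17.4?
v17.27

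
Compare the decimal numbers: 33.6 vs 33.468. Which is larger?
33.6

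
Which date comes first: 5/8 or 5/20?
5/8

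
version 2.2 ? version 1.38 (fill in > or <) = >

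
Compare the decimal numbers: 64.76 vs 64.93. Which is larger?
64.93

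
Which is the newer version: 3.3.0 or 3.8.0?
3.8.0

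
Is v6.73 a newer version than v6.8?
Yes. Version numbers are compared segment by segment as integers, not as decimals: minor version 73 > 8, so v6.73 > v6.8 (even though the decimal 6.73 < 6.8).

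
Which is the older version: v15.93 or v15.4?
v15.4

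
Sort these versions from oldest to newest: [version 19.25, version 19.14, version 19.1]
[version 19.1, version 19.14, version 19.25]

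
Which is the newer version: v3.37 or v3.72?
v3.72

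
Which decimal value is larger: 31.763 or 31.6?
31.763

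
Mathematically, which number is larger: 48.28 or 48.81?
48.81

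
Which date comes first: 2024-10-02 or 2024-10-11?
2024-10-02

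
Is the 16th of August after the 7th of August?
Yes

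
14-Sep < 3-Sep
False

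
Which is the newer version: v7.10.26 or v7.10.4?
v7.10.26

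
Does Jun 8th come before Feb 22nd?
No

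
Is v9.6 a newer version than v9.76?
No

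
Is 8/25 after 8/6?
Yes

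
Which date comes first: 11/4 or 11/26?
11/4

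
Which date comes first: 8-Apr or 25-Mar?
25-Mar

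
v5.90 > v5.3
True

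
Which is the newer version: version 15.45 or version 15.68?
version 15.68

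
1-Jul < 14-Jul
True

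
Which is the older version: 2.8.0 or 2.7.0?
2.7.0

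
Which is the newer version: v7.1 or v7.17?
v7.17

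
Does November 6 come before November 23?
Yes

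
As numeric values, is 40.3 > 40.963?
False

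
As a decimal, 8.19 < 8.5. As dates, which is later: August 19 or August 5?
August 19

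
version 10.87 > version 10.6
True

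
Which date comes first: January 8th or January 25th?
January 8th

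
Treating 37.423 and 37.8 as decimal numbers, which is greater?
37.8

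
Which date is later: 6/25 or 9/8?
9/8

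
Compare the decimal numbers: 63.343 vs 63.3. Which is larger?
63.343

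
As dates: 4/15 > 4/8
True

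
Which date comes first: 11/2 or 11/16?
11/2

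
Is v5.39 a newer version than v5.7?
Yes. Version numbers are compared segment by segment as integers, not as decimals: minor version 39 > 7, so v5.39 > v5.7 (even though the decimal 5.39 < 5.7).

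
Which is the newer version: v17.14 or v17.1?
v17.14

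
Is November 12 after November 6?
Yes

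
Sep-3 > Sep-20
False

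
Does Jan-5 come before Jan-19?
Yes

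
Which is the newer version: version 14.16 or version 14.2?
version 14.16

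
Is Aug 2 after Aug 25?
No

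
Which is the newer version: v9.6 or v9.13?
v9.13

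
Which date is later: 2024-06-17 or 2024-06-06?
2024-06-17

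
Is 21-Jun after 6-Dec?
No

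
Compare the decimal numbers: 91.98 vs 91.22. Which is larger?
91.98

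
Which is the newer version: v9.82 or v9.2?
v9.82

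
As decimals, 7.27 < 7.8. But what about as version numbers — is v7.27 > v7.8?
True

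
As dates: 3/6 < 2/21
False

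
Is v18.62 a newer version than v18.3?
Yes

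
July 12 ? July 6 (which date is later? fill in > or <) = >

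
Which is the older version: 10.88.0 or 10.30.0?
10.30.0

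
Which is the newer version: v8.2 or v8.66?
v8.66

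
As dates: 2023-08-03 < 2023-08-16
True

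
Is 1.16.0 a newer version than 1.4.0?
Yes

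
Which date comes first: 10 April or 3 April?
3 April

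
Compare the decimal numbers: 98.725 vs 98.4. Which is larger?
98.725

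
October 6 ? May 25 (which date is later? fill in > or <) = >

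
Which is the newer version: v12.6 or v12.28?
v12.28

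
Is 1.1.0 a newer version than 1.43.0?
No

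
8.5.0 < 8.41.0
True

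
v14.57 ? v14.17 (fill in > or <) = >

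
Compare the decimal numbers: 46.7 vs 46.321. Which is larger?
46.7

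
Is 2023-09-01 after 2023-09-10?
No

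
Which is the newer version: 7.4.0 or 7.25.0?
7.25.0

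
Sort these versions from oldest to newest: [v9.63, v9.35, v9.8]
[v9.8, v9.35, v9.63]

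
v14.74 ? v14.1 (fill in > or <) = >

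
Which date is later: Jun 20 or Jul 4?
Jul 4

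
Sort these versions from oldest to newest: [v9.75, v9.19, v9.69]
[v9.19, v9.69, v9.75]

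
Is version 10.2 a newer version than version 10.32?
No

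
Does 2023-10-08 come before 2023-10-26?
Yes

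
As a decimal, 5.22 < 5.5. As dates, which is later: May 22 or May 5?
May 22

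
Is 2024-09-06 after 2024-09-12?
No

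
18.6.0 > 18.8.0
False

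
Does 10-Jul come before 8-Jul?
No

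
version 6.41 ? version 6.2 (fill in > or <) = >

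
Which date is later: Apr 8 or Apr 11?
Apr 11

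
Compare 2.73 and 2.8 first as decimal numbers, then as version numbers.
As decimals: 2.73 < 2.8. As versions: v2.73 > v2.8 (minor version 73 > 8).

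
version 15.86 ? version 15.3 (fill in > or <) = >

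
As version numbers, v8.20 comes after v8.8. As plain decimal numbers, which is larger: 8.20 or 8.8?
8.8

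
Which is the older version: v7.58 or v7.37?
v7.37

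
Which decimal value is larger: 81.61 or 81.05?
81.61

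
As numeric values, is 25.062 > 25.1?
False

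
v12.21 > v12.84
False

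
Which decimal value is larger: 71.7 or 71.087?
71.7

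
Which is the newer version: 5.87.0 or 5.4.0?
5.87.0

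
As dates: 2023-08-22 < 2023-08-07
False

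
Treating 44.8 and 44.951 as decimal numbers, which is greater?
44.951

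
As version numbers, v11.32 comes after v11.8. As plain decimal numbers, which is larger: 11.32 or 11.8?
11.8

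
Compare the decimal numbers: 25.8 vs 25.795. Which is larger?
25.8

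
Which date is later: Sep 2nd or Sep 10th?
Sep 10th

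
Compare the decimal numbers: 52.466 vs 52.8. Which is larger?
52.8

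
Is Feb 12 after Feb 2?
Yes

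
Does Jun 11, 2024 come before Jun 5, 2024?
No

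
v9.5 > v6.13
True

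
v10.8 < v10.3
False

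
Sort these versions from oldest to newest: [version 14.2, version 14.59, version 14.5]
[version 14.2, version 14.5, version 14.59]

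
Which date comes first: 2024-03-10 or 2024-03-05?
2024-03-05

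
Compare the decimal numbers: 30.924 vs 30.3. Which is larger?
30.924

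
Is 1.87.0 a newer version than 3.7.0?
No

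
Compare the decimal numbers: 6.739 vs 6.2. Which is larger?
6.739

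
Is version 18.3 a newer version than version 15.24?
Yes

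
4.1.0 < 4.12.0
True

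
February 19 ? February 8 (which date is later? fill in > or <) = >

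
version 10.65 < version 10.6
False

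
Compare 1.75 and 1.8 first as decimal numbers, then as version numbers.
As decimals: 1.75 < 1.8. As versions: v1.75 > v1.8 (minor version 75 > 8).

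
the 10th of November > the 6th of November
True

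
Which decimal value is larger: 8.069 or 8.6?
8.6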